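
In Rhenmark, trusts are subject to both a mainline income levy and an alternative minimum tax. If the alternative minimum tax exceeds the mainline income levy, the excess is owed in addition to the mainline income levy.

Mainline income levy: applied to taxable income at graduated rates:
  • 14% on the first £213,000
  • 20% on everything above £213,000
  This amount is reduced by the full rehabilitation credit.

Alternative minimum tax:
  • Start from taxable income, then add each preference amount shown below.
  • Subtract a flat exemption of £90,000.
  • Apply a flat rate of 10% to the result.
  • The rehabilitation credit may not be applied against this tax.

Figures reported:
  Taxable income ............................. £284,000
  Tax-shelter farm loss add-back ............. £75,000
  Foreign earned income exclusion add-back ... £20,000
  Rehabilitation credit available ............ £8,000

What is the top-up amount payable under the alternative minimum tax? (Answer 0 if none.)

£0

Mainline income levy:
  £213,000 × 14% = £29,820
  £71,000 × 20% = £14,200
  → £44,020
  Less rehabilitation credit £8,000 → £36,020

Alternative minimum tax:
  Adjusted income: £284,000 + £75,000 + £20,000 = £379,000
  Less exemption £90,000 → base £289,000
  £289,000 × 10% = £28,900

£28,900 ≤ £36,020, so no add-on is due.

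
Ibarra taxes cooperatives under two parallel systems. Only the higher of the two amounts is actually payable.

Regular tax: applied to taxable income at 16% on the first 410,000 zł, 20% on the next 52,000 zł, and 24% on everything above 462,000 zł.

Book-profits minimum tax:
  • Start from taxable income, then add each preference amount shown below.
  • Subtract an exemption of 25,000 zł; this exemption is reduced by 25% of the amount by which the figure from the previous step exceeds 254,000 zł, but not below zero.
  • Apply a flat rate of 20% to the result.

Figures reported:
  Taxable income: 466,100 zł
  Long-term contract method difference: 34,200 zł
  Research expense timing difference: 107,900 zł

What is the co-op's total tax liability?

Regular tax:
  410,000 zł × 16% = 65,600 zł
  52,000 zł × 20% = 10,400 zł
  4,100 zł × 24% = 984 zł
  → 76,984 zł

Book-profits minimum tax:
  Adjusted income: 466,100 zł + 34,200 zł + 107,900 zł = 608,200 zł
  Exemption: 25% × (608,200 zł − 254,000 zł) = 88,550 zł ≥ 25,000 zł, so the exemption is fully phased out
  Base: 608,200 zł − 0 zł = 608,200 zł
  608,200 zł × 20% = 121,640 zł

121,640 zł > 76,984 zł, so the book-profits minimum tax is the binding amount.

121,640 zł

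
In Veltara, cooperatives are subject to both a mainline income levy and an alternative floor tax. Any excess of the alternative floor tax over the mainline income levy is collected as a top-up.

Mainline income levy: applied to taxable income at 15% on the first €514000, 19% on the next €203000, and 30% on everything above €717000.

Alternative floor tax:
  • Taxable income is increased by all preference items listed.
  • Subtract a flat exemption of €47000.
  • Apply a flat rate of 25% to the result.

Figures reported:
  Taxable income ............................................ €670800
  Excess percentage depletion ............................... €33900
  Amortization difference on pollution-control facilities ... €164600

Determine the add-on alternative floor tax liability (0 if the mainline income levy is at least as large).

€98683

Alternative floor tax:
  Adjusted income: €670800 + €33900 + €164600 = €869300
  Less exemption €47000 → base €822300
  €822300 × 25% = €205575

Mainline income levy:
  €514000 × 15% = €77100
  €156800 × 19% = €29792
  → €106892

Excess of alternative floor tax over mainline income levy: €205575 − €106892 = €98683.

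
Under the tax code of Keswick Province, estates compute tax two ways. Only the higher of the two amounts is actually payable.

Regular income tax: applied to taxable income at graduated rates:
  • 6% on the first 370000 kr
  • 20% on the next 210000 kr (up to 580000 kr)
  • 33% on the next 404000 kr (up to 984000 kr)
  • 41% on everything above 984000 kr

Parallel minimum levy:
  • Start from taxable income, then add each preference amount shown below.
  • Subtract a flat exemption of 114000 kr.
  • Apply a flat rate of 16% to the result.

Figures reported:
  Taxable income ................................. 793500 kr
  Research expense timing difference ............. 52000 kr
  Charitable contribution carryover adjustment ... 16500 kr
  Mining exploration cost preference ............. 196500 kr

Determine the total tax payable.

Regular income tax:
  370000 kr × 6% = 22200 kr
  210000 kr × 20% = 42000 kr
  213500 kr × 33% = 70455 kr
  → 134655 kr

Parallel minimum levy:
  Adjusted income: 793500 kr + 52000 kr + 16500 kr + 196500 kr = 1058500 kr
  Less exemption 114000 kr → base 944500 kr
  944500 kr × 16% = 151120 kr

151120 kr > 134655 kr, so the parallel minimum levy is the binding amount.

151120 kr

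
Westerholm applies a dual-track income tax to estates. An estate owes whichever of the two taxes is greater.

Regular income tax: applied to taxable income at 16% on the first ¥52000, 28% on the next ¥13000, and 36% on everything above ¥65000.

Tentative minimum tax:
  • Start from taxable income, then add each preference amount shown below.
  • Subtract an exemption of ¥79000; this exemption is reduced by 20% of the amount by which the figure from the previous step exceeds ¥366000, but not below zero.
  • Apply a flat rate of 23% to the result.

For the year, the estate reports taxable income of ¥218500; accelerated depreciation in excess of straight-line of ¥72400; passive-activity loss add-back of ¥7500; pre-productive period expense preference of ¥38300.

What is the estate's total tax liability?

Regular income tax:
  ¥52000 × 16% = ¥8320
  ¥13000 × 28% = ¥3640
  ¥153500 × 36% = ¥55260
  → ¥67220

Tentative minimum tax:
  Adjusted income: ¥218500 + ¥72400 + ¥7500 + ¥38300 = ¥336700
  Exemption: ¥336700 ≤ ¥366000, so full ¥79000 applies
  Base: ¥336700 − ¥79000 = ¥257700
  ¥257700 × 23% = ¥59271

¥67220 > ¥59271, so the regular income tax governs.

¥67220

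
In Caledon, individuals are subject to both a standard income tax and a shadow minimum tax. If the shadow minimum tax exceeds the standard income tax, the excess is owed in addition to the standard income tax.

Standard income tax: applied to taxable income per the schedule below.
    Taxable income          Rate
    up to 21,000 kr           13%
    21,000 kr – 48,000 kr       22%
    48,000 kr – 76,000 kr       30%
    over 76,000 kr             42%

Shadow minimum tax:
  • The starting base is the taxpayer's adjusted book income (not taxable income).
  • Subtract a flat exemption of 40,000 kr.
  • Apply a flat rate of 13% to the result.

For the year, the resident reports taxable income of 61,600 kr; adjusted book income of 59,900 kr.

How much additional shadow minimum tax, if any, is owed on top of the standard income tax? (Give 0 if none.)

0 kr

Shadow minimum tax:
  Base (adjusted book income): 59,900 kr
  Less exemption 40,000 kr → base 19,900 kr
  19,900 kr × 13% = 2,587 kr

Standard income tax:
  21,000 kr × 13% = 2,730 kr
  27,000 kr × 22% = 5,940 kr
  13,600 kr × 30% = 4,080 kr
  → 12,750 kr

2,587 kr ≤ 12,750 kr, so no add-on is due.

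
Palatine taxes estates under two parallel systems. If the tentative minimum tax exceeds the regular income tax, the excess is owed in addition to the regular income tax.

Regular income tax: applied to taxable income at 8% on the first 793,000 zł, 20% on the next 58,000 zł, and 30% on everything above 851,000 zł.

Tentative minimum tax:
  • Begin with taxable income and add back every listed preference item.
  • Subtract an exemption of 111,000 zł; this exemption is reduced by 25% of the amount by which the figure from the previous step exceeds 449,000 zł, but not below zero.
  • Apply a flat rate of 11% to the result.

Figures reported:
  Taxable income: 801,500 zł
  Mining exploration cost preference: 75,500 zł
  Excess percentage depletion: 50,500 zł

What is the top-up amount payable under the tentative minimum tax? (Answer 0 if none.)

Tentative minimum tax:
  Adjusted income: 801,500 zł + 75,500 zł + 50,500 zł = 927,500 zł
  Exemption: 25% × (927,500 zł − 449,000 zł) = 119,625 zł ≥ 111,000 zł, so the exemption is fully phased out
  Base: 927,500 zł − 0 zł = 927,500 zł
  927,500 zł × 11% = 102,025 zł

Regular income tax:
  793,000 zł × 8% = 63,440 zł
  8,500 zł × 20% = 1,700 zł
  → 65,140 zł

Excess of tentative minimum tax over regular income tax: 102,025 zł − 65,140 zł = 36,885 zł.

36,885 zł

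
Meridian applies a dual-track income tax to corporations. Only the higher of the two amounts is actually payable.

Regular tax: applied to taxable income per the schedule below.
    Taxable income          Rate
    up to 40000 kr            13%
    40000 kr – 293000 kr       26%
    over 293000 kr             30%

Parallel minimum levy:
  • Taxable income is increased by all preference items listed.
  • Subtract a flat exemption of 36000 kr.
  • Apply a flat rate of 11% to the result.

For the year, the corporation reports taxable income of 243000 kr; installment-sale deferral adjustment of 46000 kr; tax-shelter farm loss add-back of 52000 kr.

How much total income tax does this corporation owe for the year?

57980 kr

Parallel minimum levy:
  Adjusted income: 243000 kr + 46000 kr + 52000 kr = 341000 kr
  Less exemption 36000 kr → base 305000 kr
  305000 kr × 11% = 33550 kr

Regular tax:
  40000 kr × 13% = 5200 kr
  203000 kr × 26% = 52780 kr
  → 57980 kr

57980 kr > 33550 kr, so the regular tax governs.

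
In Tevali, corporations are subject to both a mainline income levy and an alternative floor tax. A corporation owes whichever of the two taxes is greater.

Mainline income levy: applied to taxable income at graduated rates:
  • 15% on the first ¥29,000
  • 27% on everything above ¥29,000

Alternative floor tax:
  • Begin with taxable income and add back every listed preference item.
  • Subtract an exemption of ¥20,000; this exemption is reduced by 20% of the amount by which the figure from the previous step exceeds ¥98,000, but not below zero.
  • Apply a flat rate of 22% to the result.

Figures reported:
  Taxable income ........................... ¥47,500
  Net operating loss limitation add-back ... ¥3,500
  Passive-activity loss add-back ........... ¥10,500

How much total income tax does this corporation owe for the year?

¥9,345

Alternative floor tax:
  Adjusted income: ¥47,500 + ¥3,500 + ¥10,500 = ¥61,500
  Exemption: ¥61,500 ≤ ¥98,000, so full ¥20,000 applies
  Base: ¥61,500 − ¥20,000 = ¥41,500
  ¥41,500 × 22% = ¥9,130

Mainline income levy:
  ¥29,000 × 15% = ¥4,350
  ¥18,500 × 27% = ¥4,995
  → ¥9,345

¥9,345 > ¥9,130, so the mainline income levy governs.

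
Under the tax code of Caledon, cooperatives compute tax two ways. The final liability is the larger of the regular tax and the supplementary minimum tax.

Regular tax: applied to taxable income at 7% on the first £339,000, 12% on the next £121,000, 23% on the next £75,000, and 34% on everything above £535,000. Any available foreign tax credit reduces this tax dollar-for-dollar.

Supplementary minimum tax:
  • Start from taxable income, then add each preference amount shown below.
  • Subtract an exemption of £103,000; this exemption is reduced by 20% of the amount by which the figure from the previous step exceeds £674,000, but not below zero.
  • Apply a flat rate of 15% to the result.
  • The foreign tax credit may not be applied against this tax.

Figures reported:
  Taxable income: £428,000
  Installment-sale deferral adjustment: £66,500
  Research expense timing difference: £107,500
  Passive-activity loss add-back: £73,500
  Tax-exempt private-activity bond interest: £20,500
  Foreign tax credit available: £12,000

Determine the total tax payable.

£89,610

Supplementary minimum tax:
  Adjusted income: £428,000 + £66,500 + £107,500 + £73,500 + £20,500 = £696,000
  Exemption: £103,000 − 20% × (£696,000 − £674,000) = £103,000 − £4,400 = £98,600
  Base: £696,000 − £98,600 = £597,400
  £597,400 × 15% = £89,610

Regular tax:
  £339,000 × 7% = £23,730
  £89,000 × 12% = £10,680
  → £34,410
  Less foreign tax credit £12,000 → £22,410

£89,610 > £22,410, so the supplementary minimum tax is the binding amount.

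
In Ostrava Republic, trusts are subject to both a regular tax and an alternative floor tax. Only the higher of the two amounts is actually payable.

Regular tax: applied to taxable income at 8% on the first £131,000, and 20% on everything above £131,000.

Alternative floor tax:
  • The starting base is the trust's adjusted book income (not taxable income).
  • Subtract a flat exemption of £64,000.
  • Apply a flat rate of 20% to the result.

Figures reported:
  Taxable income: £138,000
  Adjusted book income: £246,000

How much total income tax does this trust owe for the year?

Regular tax:
  £131,000 × 8% = £10,480
  £7,000 × 20% = £1,400
  → £11,880

Alternative floor tax:
  Base (adjusted book income): £246,000
  Less exemption £64,000 → base £182,000
  £182,000 × 20% = £36,400

£36,400 > £11,880, so the alternative floor tax is the binding amount.

£36,400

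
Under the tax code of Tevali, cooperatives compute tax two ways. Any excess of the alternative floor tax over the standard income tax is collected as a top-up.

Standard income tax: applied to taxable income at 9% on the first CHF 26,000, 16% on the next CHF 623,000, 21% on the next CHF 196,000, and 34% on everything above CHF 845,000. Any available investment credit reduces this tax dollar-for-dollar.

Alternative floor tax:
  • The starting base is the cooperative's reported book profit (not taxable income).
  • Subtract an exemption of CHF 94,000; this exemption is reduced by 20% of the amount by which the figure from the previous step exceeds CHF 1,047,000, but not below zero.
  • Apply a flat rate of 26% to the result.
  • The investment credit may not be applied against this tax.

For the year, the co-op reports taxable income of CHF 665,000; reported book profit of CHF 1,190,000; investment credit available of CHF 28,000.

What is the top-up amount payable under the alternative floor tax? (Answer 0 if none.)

CHF 215,016

Standard income tax:
  CHF 26,000 × 9% = CHF 2,340
  CHF 623,000 × 16% = CHF 99,680
  CHF 16,000 × 21% = CHF 3,360
  → CHF 105,380
  Less investment credit CHF 28,000 → CHF 77,380

Alternative floor tax:
  Base (reported book profit): CHF 1,190,000
  Exemption: CHF 94,000 − 20% × (CHF 1,190,000 − CHF 1,047,000) = CHF 94,000 − CHF 28,600 = CHF 65,400
  Base: CHF 1,190,000 − CHF 65,400 = CHF 1,124,600
  CHF 1,124,600 × 26% = CHF 292,396

Excess of alternative floor tax over standard income tax: CHF 292,396 − CHF 77,380 = CHF 215,016.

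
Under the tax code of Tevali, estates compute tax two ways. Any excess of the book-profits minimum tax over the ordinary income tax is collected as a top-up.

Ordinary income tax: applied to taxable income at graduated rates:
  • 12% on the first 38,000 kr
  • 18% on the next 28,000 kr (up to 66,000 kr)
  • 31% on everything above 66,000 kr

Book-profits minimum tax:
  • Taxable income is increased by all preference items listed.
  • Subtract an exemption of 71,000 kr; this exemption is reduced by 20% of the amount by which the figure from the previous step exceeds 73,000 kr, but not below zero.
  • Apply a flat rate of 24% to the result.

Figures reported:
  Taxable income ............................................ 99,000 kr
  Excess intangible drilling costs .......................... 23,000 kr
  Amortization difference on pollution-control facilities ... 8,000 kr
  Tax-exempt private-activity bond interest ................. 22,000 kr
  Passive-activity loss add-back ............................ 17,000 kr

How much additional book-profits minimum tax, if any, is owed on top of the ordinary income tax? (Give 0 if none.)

8,298 kr

Book-profits minimum tax:
  Adjusted income: 99,000 kr + 23,000 kr + 8,000 kr + 22,000 kr + 17,000 kr = 169,000 kr
  Exemption: 71,000 kr − 20% × (169,000 kr − 73,000 kr) = 71,000 kr − 19,200 kr = 51,800 kr
  Base: 169,000 kr − 51,800 kr = 117,200 kr
  117,200 kr × 24% = 28,128 kr

Ordinary income tax:
  38,000 kr × 12% = 4,560 kr
  28,000 kr × 18% = 5,040 kr
  33,000 kr × 31% = 10,230 kr
  → 19,830 kr

Excess of book-profits minimum tax over ordinary income tax: 28,128 kr − 19,830 kr = 8,298 kr.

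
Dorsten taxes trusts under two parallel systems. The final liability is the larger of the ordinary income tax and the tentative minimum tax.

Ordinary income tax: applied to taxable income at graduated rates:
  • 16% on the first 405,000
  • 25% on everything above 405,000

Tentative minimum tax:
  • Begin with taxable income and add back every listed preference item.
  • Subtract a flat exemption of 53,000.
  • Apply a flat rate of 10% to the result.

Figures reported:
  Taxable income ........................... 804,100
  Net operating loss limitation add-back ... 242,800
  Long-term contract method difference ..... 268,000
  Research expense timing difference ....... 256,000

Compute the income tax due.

164,575

Tentative minimum tax:
  Adjusted income: 804,100 + 242,800 + 268,000 + 256,000 = 1,570,900
  Less exemption 53,000 → base 1,517,900
  1,517,900 × 10% = 151,790

Ordinary income tax:
  405,000 × 16% = 64,800
  399,100 × 25% = 99,775
  → 164,575

164,575 > 151,790, so the ordinary income tax governs.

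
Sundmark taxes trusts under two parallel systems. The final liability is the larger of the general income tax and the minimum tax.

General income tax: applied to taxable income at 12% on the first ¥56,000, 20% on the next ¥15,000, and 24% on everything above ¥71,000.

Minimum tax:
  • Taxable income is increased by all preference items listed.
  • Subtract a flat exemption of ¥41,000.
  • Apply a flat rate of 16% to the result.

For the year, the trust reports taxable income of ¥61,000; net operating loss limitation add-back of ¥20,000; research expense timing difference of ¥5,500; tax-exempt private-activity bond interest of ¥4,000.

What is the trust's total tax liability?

General income tax:
  ¥56,000 × 12% = ¥6,720
  ¥5,000 × 20% = ¥1,000
  → ¥7,720

Minimum tax:
  Adjusted income: ¥61,000 + ¥20,000 + ¥5,500 + ¥4,000 = ¥90,500
  Less exemption ¥41,000 → base ¥49,500
  ¥49,500 × 16% = ¥7,920

¥7,920 > ¥7,720, so the minimum tax is the binding amount.

¥7,920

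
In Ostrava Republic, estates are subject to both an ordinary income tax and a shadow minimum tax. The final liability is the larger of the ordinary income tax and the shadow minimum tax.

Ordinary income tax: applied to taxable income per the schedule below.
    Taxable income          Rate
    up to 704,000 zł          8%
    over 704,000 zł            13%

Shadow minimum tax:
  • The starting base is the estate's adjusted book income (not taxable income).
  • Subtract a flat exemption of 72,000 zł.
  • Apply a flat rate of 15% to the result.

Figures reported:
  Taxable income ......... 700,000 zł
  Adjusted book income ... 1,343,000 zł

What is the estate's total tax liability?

190,650 zł

Ordinary income tax:
  700,000 zł × 8% = 56,000 zł

Shadow minimum tax:
  Base (adjusted book income): 1,343,000 zł
  Less exemption 72,000 zł → base 1,271,000 zł
  1,271,000 zł × 15% = 190,650 zł

190,650 zł > 56,000 zł, so the shadow minimum tax is the binding amount.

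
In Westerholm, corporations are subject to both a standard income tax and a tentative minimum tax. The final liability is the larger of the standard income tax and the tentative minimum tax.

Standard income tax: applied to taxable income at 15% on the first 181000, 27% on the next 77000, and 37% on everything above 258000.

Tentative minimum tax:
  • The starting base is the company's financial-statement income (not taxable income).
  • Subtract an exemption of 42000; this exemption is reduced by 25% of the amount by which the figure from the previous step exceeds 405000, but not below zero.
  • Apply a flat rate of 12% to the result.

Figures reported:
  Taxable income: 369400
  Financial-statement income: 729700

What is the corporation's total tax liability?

Standard income tax:
  181000 × 15% = 27150
  77000 × 27% = 20790
  111400 × 37% = 41218
  → 89158

Tentative minimum tax:
  Base (financial-statement income): 729700
  Exemption: 25% × (729700 − 405000) = 81175 ≥ 42000, so the exemption is fully phased out
  Base: 729700 − 0 = 729700
  729700 × 12% = 87564

89158 > 87564, so the standard income tax governs.

89158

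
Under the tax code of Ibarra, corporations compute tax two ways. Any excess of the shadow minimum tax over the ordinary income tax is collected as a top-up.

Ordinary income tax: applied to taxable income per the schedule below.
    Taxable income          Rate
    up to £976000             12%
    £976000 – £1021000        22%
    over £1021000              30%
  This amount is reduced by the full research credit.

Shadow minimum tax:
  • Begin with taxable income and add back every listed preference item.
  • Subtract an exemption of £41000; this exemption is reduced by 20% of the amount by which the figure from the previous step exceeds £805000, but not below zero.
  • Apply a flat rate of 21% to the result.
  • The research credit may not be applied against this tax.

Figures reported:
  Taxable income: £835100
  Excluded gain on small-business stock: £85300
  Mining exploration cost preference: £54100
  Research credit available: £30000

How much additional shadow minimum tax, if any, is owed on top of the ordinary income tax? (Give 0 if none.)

£132942

Shadow minimum tax:
  Adjusted income: £835100 + £85300 + £54100 = £974500
  Exemption: £41000 − 20% × (£974500 − £805000) = £41000 − £33900 = £7100
  Base: £974500 − £7100 = £967400
  £967400 × 21% = £203154

Ordinary income tax:
  £835100 × 12% = £100212
  Less research credit £30000 → £70212

Excess of shadow minimum tax over ordinary income tax: £203154 − £70212 = £132942.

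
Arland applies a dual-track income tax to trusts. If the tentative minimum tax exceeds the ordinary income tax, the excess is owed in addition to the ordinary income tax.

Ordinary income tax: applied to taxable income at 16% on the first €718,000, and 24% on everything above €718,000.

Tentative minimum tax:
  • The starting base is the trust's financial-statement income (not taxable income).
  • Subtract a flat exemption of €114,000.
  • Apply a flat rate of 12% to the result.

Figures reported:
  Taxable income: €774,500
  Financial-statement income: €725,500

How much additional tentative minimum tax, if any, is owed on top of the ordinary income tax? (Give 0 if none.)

Tentative minimum tax:
  Base (financial-statement income): €725,500
  Less exemption €114,000 → base €611,500
  €611,500 × 12% = €73,380

Ordinary income tax:
  €718,000 × 16% = €114,880
  €56,500 × 24% = €13,560
  → €128,440

€73,380 ≤ €128,440, so no add-on is due.

€0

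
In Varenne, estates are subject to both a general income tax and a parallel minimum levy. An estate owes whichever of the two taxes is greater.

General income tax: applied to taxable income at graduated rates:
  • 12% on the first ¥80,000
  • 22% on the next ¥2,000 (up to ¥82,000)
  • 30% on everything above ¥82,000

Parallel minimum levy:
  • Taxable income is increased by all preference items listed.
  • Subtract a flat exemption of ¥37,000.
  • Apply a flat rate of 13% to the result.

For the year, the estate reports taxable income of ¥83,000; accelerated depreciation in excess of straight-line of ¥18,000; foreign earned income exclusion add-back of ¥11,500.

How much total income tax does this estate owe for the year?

General income tax:
  ¥80,000 × 12% = ¥9,600
  ¥2,000 × 22% = ¥440
  ¥1,000 × 30% = ¥300
  → ¥10,340

Parallel minimum levy:
  Adjusted income: ¥83,000 + ¥18,000 + ¥11,500 = ¥112,500
  Less exemption ¥37,000 → base ¥75,500
  ¥75,500 × 13% = ¥9,815

¥10,340 > ¥9,815, so the general income tax governs.

¥10,340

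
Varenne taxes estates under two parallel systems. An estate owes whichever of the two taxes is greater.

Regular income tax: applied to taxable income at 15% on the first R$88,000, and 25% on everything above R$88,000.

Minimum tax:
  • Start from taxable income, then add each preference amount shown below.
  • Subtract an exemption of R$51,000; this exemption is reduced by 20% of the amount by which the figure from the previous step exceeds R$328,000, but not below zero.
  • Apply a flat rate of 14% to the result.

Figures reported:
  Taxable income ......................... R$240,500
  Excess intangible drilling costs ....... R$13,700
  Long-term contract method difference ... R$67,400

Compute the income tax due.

Minimum tax:
  Adjusted income: R$240,500 + R$13,700 + R$67,400 = R$321,600
  Exemption: R$321,600 ≤ R$328,000, so full R$51,000 applies
  Base: R$321,600 − R$51,000 = R$270,600
  R$270,600 × 14% = R$37,884

Regular income tax:
  R$88,000 × 15% = R$13,200
  R$152,500 × 25% = R$38,125
  → R$51,325

R$51,325 > R$37,884, so the regular income tax governs.

R$51,325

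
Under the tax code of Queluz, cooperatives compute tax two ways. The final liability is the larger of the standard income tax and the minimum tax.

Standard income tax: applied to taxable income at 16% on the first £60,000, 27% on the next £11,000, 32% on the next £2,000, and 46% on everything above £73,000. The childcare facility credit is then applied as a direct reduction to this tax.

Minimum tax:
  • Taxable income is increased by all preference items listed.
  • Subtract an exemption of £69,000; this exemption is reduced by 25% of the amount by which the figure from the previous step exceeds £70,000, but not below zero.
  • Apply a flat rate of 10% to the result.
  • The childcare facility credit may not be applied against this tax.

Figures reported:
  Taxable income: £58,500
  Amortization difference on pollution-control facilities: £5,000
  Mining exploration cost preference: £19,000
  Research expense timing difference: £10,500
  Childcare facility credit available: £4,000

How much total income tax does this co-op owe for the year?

Minimum tax:
  Adjusted income: £58,500 + £5,000 + £19,000 + £10,500 = £93,000
  Exemption: £69,000 − 25% × (£93,000 − £70,000) = £69,000 − £5,750 = £63,250
  Base: £93,000 − £63,250 = £29,750
  £29,750 × 10% = £2,975

Standard income tax:
  £58,500 × 16% = £9,360
  Less childcare facility credit £4,000 → £5,360

£5,360 > £2,975, so the standard income tax governs.

£5,360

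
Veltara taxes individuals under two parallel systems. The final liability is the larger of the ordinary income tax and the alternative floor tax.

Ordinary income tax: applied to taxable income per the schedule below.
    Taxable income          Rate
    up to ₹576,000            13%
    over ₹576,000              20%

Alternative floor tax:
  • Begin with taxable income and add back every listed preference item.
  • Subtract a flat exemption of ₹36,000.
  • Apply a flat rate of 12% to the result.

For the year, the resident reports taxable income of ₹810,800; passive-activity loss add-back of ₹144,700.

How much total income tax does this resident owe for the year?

₹121,840

Alternative floor tax:
  Adjusted income: ₹810,800 + ₹144,700 = ₹955,500
  Less exemption ₹36,000 → base ₹919,500
  ₹919,500 × 12% = ₹110,340

Ordinary income tax:
  ₹576,000 × 13% = ₹74,880
  ₹234,800 × 20% = ₹46,960
  → ₹121,840

₹121,840 > ₹110,340, so the ordinary income tax governs.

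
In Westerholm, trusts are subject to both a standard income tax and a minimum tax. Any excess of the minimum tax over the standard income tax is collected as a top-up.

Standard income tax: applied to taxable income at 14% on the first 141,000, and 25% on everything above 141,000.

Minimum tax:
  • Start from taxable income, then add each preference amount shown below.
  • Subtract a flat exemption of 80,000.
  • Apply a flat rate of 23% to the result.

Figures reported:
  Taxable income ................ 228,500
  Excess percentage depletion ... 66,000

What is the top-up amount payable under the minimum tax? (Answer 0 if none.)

Standard income tax:
  141,000 × 14% = 19,740
  87,500 × 25% = 21,875
  → 41,615

Minimum tax:
  Adjusted income: 228,500 + 66,000 = 294,500
  Less exemption 80,000 → base 214,500
  214,500 × 23% = 49,335

Excess of minimum tax over standard income tax: 49,335 − 41,615 = 7,720.

7,720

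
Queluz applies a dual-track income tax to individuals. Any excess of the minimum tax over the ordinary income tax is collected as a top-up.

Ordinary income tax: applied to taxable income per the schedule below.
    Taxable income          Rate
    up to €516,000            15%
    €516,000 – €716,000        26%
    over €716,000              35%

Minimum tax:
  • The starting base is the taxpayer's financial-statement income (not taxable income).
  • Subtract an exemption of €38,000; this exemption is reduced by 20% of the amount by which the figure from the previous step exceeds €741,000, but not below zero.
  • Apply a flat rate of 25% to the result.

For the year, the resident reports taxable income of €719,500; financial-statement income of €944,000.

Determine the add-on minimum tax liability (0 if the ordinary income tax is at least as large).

€105,375

Minimum tax:
  Base (financial-statement income): €944,000
  Exemption: 20% × (€944,000 − €741,000) = €40,600 ≥ €38,000, so the exemption is fully phased out
  Base: €944,000 − €0 = €944,000
  €944,000 × 25% = €236,000

Ordinary income tax:
  €516,000 × 15% = €77,400
  €200,000 × 26% = €52,000
  €3,500 × 35% = €1,225
  → €130,625

Excess of minimum tax over ordinary income tax: €236,000 − €130,625 = €105,375.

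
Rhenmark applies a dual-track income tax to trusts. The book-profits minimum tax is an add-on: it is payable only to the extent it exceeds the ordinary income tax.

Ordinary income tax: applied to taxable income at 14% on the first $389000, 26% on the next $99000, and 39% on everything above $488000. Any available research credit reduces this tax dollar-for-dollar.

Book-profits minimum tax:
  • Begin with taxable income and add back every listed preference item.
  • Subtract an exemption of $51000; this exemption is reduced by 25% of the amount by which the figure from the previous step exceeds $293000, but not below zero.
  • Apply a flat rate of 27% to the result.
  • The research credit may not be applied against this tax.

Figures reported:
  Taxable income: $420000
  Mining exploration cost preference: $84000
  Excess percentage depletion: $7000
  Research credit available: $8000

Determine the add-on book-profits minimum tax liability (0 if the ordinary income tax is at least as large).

$83450

Book-profits minimum tax:
  Adjusted income: $420000 + $84000 + $7000 = $511000
  Exemption: 25% × ($511000 − $293000) = $54500 ≥ $51000, so the exemption is fully phased out
  Base: $511000 − $0 = $511000
  $511000 × 27% = $137970

Ordinary income tax:
  $389000 × 14% = $54460
  $31000 × 26% = $8060
  → $62520
  Less research credit $8000 → $54520

Excess of book-profits minimum tax over ordinary income tax: $137970 − $54520 = $83450.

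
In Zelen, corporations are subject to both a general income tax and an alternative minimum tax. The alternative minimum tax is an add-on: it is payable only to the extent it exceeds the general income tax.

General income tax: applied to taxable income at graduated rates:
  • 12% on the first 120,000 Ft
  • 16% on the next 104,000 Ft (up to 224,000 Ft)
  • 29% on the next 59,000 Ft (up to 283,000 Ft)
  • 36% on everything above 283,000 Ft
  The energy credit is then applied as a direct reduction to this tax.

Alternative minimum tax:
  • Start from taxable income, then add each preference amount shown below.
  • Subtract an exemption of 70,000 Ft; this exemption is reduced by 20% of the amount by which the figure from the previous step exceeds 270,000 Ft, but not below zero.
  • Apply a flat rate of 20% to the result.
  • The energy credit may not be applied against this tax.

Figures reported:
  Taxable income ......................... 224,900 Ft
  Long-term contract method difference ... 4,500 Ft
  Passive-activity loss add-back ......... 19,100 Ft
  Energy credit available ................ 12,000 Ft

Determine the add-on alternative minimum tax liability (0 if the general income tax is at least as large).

16,399 Ft

General income tax:
  120,000 Ft × 12% = 14,400 Ft
  104,000 Ft × 16% = 16,640 Ft
  900 Ft × 29% = 261 Ft
  → 31,301 Ft
  Less energy credit 12,000 Ft → 19,301 Ft

Alternative minimum tax:
  Adjusted income: 224,900 Ft + 4,500 Ft + 19,100 Ft = 248,500 Ft
  Exemption: 248,500 Ft ≤ 270,000 Ft, so full 70,000 Ft applies
  Base: 248,500 Ft − 70,000 Ft = 178,500 Ft
  178,500 Ft × 20% = 35,700 Ft

Excess of alternative minimum tax over general income tax: 35,700 Ft − 19,301 Ft = 16,399 Ft.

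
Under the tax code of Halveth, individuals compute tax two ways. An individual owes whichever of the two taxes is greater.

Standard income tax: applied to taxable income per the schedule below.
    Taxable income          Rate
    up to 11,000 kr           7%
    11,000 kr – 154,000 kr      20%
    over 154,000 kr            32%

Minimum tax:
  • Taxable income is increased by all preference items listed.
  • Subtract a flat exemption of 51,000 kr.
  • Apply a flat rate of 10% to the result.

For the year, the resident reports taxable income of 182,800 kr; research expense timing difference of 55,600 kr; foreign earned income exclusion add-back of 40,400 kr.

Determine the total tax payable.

Minimum tax:
  Adjusted income: 182,800 kr + 55,600 kr + 40,400 kr = 278,800 kr
  Less exemption 51,000 kr → base 227,800 kr
  227,800 kr × 10% = 22,780 kr

Standard income tax:
  11,000 kr × 7% = 770 kr
  143,000 kr × 20% = 28,600 kr
  28,800 kr × 32% = 9,216 kr
  → 38,586 kr

38,586 kr > 22,780 kr, so the standard income tax governs.

38,586 kr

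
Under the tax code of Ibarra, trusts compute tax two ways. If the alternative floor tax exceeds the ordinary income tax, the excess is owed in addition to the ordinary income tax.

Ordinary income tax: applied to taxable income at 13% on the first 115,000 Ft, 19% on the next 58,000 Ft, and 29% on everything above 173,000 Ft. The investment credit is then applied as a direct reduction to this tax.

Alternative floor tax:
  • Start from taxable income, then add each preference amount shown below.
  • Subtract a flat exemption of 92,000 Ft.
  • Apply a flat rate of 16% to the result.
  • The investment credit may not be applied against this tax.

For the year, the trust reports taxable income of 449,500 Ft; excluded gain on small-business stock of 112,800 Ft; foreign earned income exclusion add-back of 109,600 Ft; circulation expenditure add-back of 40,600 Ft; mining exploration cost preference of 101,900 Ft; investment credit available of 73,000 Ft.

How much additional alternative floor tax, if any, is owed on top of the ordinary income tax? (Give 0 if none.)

82,429 Ft

Alternative floor tax:
  Adjusted income: 449,500 Ft + 112,800 Ft + 109,600 Ft + 40,600 Ft + 101,900 Ft = 814,400 Ft
  Less exemption 92,000 Ft → base 722,400 Ft
  722,400 Ft × 16% = 115,584 Ft

Ordinary income tax:
  115,000 Ft × 13% = 14,950 Ft
  58,000 Ft × 19% = 11,020 Ft
  276,500 Ft × 29% = 80,185 Ft
  → 106,155 Ft
  Less investment credit 73,000 Ft → 33,155 Ft

Excess of alternative floor tax over ordinary income tax: 115,584 Ft − 33,155 Ft = 82,429 Ft.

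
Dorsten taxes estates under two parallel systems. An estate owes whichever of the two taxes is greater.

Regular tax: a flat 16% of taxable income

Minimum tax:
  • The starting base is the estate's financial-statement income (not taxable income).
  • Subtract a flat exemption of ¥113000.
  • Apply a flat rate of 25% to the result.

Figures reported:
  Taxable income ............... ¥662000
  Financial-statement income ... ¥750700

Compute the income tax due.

Regular tax:
  ¥662000 × 16% = ¥105920

Minimum tax:
  Base (financial-statement income): ¥750700
  Less exemption ¥113000 → base ¥637700
  ¥637700 × 25% = ¥159425

¥159425 > ¥105920, so the minimum tax is the binding amount.

¥159425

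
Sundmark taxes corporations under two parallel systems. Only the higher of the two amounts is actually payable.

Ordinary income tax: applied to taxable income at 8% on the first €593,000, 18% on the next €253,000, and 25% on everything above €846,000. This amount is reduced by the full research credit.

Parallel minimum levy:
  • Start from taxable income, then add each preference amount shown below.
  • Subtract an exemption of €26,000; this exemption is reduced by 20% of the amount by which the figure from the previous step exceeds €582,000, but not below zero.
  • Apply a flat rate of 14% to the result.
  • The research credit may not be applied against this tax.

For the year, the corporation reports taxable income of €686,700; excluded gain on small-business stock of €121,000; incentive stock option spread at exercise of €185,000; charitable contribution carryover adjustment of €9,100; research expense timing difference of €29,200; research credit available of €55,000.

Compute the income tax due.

Parallel minimum levy:
  Adjusted income: €686,700 + €121,000 + €185,000 + €9,100 + €29,200 = €1,031,000
  Exemption: 20% × (€1,031,000 − €582,000) = €89,800 ≥ €26,000, so the exemption is fully phased out
  Base: €1,031,000 − €0 = €1,031,000
  €1,031,000 × 14% = €144,340

Ordinary income tax:
  €593,000 × 8% = €47,440
  €93,700 × 18% = €16,866
  → €64,306
  Less research credit €55,000 → €9,306

€144,340 > €9,306, so the parallel minimum levy is the binding amount.

€144,340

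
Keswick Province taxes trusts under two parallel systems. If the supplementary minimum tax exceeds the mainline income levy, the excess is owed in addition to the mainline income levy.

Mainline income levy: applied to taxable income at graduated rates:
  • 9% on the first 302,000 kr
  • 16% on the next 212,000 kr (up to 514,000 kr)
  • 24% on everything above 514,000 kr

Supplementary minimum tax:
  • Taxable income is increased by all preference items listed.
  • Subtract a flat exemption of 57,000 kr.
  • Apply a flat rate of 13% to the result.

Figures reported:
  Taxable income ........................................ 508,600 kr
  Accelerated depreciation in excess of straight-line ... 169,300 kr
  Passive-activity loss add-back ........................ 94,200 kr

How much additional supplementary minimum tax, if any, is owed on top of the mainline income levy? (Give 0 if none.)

Supplementary minimum tax:
  Adjusted income: 508,600 kr + 169,300 kr + 94,200 kr = 772,100 kr
  Less exemption 57,000 kr → base 715,100 kr
  715,100 kr × 13% = 92,963 kr

Mainline income levy:
  302,000 kr × 9% = 27,180 kr
  206,600 kr × 16% = 33,056 kr
  → 60,236 kr

Excess of supplementary minimum tax over mainline income levy: 92,963 kr − 60,236 kr = 32,727 kr.

32,727 kr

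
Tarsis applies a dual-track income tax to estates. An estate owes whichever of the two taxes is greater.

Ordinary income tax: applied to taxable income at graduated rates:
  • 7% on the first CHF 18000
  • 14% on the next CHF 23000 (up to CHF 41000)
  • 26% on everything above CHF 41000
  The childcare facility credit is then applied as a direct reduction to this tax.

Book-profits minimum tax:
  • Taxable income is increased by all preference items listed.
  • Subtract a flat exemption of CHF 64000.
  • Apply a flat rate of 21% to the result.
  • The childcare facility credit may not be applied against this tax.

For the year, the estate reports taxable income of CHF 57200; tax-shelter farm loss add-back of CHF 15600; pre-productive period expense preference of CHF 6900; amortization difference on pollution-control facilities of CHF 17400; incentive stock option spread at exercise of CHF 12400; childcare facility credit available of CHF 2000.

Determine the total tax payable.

Book-profits minimum tax:
  Adjusted income: CHF 57200 + CHF 15600 + CHF 6900 + CHF 17400 + CHF 12400 = CHF 109500
  Less exemption CHF 64000 → base CHF 45500
  CHF 45500 × 21% = CHF 9555

Ordinary income tax:
  CHF 18000 × 7% = CHF 1260
  CHF 23000 × 14% = CHF 3220
  CHF 16200 × 26% = CHF 4212
  → CHF 8692
  Less childcare facility credit CHF 2000 → CHF 6692

CHF 9555 > CHF 6692, so the book-profits minimum tax is the binding amount.

CHF 9555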